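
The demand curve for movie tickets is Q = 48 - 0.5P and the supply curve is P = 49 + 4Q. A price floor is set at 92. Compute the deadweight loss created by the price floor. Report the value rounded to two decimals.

Rewriting demand in inverse form: P = 96 - 2Q.
Without the control, 96 - 2Q = 49 + 4Q so Q* = 7.8333 and P* = 80.3333.
At the floor price 92, quantity demanded is (96 - 92)/2 = 2; demand is the short side, so Q = 2 trades at P = 92.
At Q = 2 the demand price is 92 and the supply price is 57. Deadweight loss is the triangle between the curves from 2 to 7.8333: (1/2)(92 - 57)(7.8333 - 2) = 102.0833.

102.08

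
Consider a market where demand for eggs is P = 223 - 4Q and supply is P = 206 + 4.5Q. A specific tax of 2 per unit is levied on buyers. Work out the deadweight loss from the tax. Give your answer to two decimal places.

0.24

Pre-tax equilibrium: 223 - 4Q = 206 + 4.5Q gives Q* = 2, P* = 215.
A tax on buyers shifts demand down by 2: (223 - 2) - 4Q = 206 + 4.5Q, so Q_t = 1.7647. Buyers pay P_b = 215.9412; sellers receive P_s = P_b - 2 = 213.9412.
The welfare triangle lost has base Q* - Q_t = 0.2353 and height t = 2, so DWL = (1/2)(0.2353)(2) = 0.2353.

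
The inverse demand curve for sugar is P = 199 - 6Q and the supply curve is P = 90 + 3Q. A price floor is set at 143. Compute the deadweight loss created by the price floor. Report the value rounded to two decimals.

Free-market equilibrium: 199 - 6Q = 90 + 3Q gives Q* = 12.1111, P* = 126.3333.
At P = 143, buyers demand (199 - 143)/6 = 9.3333 while sellers would supply more, so the quantity traded is 9.3333 at price 143.
At Q = 9.3333 the demand price is 143 and the supply price is 118. Deadweight loss is the triangle between the curves from 9.3333 to 12.1111: (1/2)(143 - 118)(12.1111 - 9.3333) = 34.7222.

34.72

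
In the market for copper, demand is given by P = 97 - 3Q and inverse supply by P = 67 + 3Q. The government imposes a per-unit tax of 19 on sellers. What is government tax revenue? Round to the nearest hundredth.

Pre-tax equilibrium: 97 - 3Q = 67 + 3Q gives Q* = 5, P* = 82.
With the tax, sellers need 19 more per unit: 97 - 3Q = 67 + 3Q + 19, so Q_t = 1.8333. Buyers pay P_b = 91.5; sellers receive P_s = P_b - 19 = 72.5.
Revenue is the tax times quantity traded: 19 x 1.8333 = 34.8333.

34.83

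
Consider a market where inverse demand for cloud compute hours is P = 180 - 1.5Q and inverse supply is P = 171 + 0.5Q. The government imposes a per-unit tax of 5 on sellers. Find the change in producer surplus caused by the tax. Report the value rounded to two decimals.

Pre-tax equilibrium: 180 - 1.5Q = 171 + 0.5Q gives Q* = 4.5, P* = 173.25.
A tax on sellers shifts supply up by 5: 180 - 1.5Q = 171 + 0.5Q + 5, so Q_t = 2. Buyers pay P_b = 177; sellers receive P_s = P_b - 5 = 172.
Producers lose the trapezoid between P_s and P* out to Q_t plus the triangle from Q_t to Q*: change in PS = 1 - 5.0625 = -4.0625.

-4.06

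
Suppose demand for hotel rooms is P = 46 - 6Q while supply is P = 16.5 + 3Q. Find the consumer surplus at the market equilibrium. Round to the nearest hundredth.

32.23

Equilibrium: 46 - 6Q = 16.5 + 3Q, so Q* = 3.2778 and P* = 26.3333.
CS is the area between the demand curve and P* from 0 to Q*: (1/2)(3.2778)(19.6667) = 32.2315.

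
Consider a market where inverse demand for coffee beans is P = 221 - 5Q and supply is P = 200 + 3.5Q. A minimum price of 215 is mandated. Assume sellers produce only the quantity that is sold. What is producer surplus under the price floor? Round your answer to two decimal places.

15.48

Without the control, 221 - 5Q = 200 + 3.5Q so Q* = 2.4706 and P* = 208.6471.
At P = 215, buyers demand (221 - 215)/5 = 1.2 while sellers would supply more, so the quantity traded is 1.2 at price 215.
The supply price at Q = 1.2 is 204.2. PS is the trapezoid between 215 and supply over [0, 1.2]: (1/2)[(215 - 200) + (215 - 204.2)](1.2) = 15.48.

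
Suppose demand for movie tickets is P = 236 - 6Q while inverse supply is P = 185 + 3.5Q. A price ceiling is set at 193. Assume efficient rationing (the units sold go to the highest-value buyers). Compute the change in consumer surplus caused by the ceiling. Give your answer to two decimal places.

-3.85

Free-market equilibrium: 236 - 6Q = 185 + 3.5Q gives Q* = 5.3684, P* = 203.7895.
At P = 193, sellers supply (193 - 185)/3.5 = 2.2857 while buyers want more, so the quantity traded is 2.2857 at price 193.
CS goes from (1/2)(5.3684)(32.2105) = 86.4598 to 82.6122 (computed as (236 - 193)(2.2857) - (1/2)(6)(2.2857)^2), a change of -3.8476.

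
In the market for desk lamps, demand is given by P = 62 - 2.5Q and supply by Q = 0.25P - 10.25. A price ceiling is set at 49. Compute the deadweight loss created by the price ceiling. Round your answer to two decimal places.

Rewriting supply in inverse form: P = 41 + 4Q.
Without the control, 62 - 2.5Q = 41 + 4Q so Q* = 3.2308 and P* = 53.9231.
At the ceiling price 49, quantity supplied is (49 - 41)/4 = 2; supply is the short side, so Q = 2 trades at P = 49.
At Q = 2 the demand price is 57 and the supply price is 49. Deadweight loss is the triangle between the curves from 2 to 3.2308: (1/2)(57 - 49)(3.2308 - 2) = 4.9231.

4.92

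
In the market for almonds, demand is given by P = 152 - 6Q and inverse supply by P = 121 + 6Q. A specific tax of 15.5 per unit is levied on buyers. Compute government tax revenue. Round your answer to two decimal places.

Without the tax, 152 - 6Q = 121 + 6Q so Q* = 2.5833 and P* = 136.5.
A tax on buyers shifts demand down by 15.5: (152 - 15.5) - 6Q = 121 + 6Q, so Q_t = 1.2917. Buyers pay P_b = 144.25; sellers receive P_s = P_b - 15.5 = 128.75.
Revenue is the tax times quantity traded: 15.5 x 1.2917 = 20.0208.

20.02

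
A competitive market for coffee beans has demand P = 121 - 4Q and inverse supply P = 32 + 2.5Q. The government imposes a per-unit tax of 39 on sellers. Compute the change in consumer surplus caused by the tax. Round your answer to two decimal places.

-256.62

Pre-tax equilibrium: 121 - 4Q = 32 + 2.5Q gives Q* = 13.6923, P* = 66.2308.
With the tax, sellers need 39 more per unit: 121 - 4Q = 32 + 2.5Q + 39, so Q_t = 7.6923. Buyers pay P_b = 90.2308; sellers receive P_s = P_b - 39 = 51.2308.
CS falls from (1/2)(13.6923)(54.7692) = 374.9586 to (1/2)(7.6923)(30.7692) = 118.3432, a change of -256.6154.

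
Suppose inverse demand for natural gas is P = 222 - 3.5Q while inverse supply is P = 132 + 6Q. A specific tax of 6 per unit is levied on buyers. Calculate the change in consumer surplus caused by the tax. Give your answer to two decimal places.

Pre-tax equilibrium: 222 - 3.5Q = 132 + 6Q gives Q* = 9.4737, P* = 188.8421.
With the tax, buyers' net willingness to pay falls by 6: (222 - 6) - 3.5Q = 132 + 6Q, so Q_t = 8.8421. Buyers pay P_b = 191.0526; sellers receive P_s = P_b - 6 = 185.0526.
CS falls from (1/2)(9.4737)(33.1579) = 157.0637 to (1/2)(8.8421)(30.9474) = 136.8199, a change of -20.2438.

-20.24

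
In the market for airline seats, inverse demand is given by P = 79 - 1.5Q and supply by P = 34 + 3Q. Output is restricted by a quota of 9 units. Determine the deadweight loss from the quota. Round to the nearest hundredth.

Unrestricted equilibrium: Q* = (79 - 34)/(1.5 + 3) = 10.
At Q = 9 the demand price is 79 - 1.5(9) = 65.5 and the supply price is 34 + 3(9) = 61.
DWL = (1/2)(gap between curves at 9) x (Q* - 9) = (1/2)(4.5)(1) = 2.25.

2.25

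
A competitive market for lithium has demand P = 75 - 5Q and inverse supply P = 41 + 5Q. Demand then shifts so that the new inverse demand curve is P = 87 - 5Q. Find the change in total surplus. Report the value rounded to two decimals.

Initial equilibrium: Q_0 = 3.4, P_0 = 58; CS_0 = (1/2)(3.4)(17) = 28.9, PS_0 = (1/2)(3.4)(17) = 28.9.
New equilibrium: 87 - 5Q = 41 + 5Q gives Q_1 = 4.6, P_1 = 64; CS_1 = 52.9, PS_1 = 52.9.
Change in total surplus = (52.9 + 52.9) - (28.9 + 28.9) = 48.

48.00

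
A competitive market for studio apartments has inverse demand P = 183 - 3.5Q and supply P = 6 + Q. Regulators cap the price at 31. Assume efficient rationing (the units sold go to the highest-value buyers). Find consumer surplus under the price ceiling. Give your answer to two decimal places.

2706.25

Without the control, 183 - 3.5Q = 6 + Q so Q* = 39.3333 and P* = 45.3333.
At P = 31, sellers supply (31 - 6)/1 = 25 while buyers want more, so the quantity traded is 25 at price 31.
The demand price at Q = 25 is 95.5. CS is the trapezoid between demand and 31 over [0, 25]: (1/2)[(183 - 31) + (95.5 - 31)](25) = 2706.25.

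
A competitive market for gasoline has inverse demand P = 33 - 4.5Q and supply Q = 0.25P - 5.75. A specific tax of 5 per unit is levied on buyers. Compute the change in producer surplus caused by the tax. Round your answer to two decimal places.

-2.08

Rewriting supply in inverse form: P = 23 + 4Q.
Pre-tax equilibrium: 33 - 4.5Q = 23 + 4Q gives Q* = 1.1765, P* = 27.7059.
A tax on buyers shifts demand down by 5: (33 - 5) - 4.5Q = 23 + 4Q, so Q_t = 0.5882. Buyers pay P_b = 30.3529; sellers receive P_s = P_b - 5 = 25.3529.
Producers lose the trapezoid between P_s and P* out to Q_t plus the triangle from Q_t to Q*: change in PS = 0.692 - 2.7682 = -2.0761.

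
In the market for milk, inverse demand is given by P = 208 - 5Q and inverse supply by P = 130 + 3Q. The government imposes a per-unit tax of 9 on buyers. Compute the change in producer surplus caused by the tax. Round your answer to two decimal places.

-31.01

Pre-tax equilibrium: 208 - 5Q = 130 + 3Q gives Q* = 9.75, P* = 159.25.
A tax on buyers shifts demand down by 9: (208 - 9) - 5Q = 130 + 3Q, so Q_t = 8.625. Buyers pay P_b = 164.875; sellers receive P_s = P_b - 9 = 155.875.
PS falls from (1/2)(9.75)(29.25) = 142.5938 to (1/2)(8.625)(25.875) = 111.5859, a change of -31.0078.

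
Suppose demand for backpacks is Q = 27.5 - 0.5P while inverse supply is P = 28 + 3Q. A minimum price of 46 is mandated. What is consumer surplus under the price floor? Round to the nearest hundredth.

Rewriting demand in inverse form: P = 55 - 2Q.
Free-market equilibrium: 55 - 2Q = 28 + 3Q gives Q* = 5.4, P* = 44.2.
At P = 46, buyers demand (55 - 46)/2 = 4.5 while sellers would supply more, so the quantity traded is 4.5 at price 46.
CS is the triangle under demand above 46: (1/2)(4.5)(55 - 46) = 20.25.

20.25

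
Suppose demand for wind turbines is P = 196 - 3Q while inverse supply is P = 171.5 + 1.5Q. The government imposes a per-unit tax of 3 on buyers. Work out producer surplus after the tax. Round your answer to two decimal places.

17.12

Pre-tax equilibrium: 196 - 3Q = 171.5 + 1.5Q gives Q* = 5.4444, P* = 179.6667.
A tax on buyers shifts demand down by 3: (196 - 3) - 3Q = 171.5 + 1.5Q, so Q_t = 4.7778. Buyers pay P_b = 181.6667; sellers receive P_s = P_b - 3 = 178.6667.
PS = (1/2)(Q_t)(P_s - 171.5) = (1/2)(4.7778)(7.1667) = 17.1204.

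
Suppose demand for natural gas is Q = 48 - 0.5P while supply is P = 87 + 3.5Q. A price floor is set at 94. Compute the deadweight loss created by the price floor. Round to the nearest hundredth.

1.11

Rewriting demand in inverse form: P = 96 - 2Q.
Free-market equilibrium: 96 - 2Q = 87 + 3.5Q gives Q* = 1.6364, P* = 92.7273.
At P = 94, buyers demand (96 - 94)/2 = 1 while sellers would supply more, so the quantity traded is 1 at price 94.
The lost-trades triangle has base Q* - 1 = 0.6364 and height equal to the gap between the curves at Q = 1, which is 94 - 90.5 = 3.5. DWL = (1/2)(0.6364)(3.5) = 1.1136.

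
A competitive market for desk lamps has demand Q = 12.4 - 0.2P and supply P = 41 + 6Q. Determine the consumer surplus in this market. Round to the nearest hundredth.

Rewriting demand in inverse form: P = 62 - 5Q.
Set 62 - 5Q = 41 + 6Q, which gives 21 = 11Q, so Q* = 1.9091 and P* = 62 - 5(1.9091) = 52.4545.
Consumer surplus is the triangle under demand above P*: (1/2)(1.9091)(62 - 52.4545) = (1/2)(1.9091)(9.5455) = 9.1116.

9.11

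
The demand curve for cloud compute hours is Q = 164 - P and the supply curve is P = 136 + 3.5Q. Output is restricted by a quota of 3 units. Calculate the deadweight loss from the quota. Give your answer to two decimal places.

23.36

Rewriting demand in inverse form: P = 164 - Q.
Without the quota, 164 - Q = 136 + 3.5Q gives Q* = 6.2222.
At Q = 3 the demand price is 164 - (3) = 161 and the supply price is 136 + 3.5(3) = 146.5.
Deadweight loss is the triangle between the curves from 3 to 6.2222: (1/2)(161 - 146.5)(6.2222 - 3) = 23.3611.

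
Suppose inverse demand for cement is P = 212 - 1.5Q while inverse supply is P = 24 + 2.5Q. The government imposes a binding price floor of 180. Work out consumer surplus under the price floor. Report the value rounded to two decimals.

Without the control, 212 - 1.5Q = 24 + 2.5Q so Q* = 47 and P* = 141.5.
At the floor price 180, quantity demanded is (212 - 180)/1.5 = 21.3333; demand is the short side, so Q = 21.3333 trades at P = 180.
CS is the triangle under demand above 180: (1/2)(21.3333)(212 - 180) = 341.3333.

341.33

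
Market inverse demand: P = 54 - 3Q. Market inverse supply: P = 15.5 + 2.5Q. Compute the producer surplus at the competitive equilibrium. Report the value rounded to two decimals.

Set 54 - 3Q = 15.5 + 2.5Q, which gives 38.5 = 5.5Q, so Q* = 7 and P* = 54 - 3(7) = 33.
PS is the area between P* and the supply curve from 0 to Q*: (1/2)(7)(17.5) = 61.25.

61.25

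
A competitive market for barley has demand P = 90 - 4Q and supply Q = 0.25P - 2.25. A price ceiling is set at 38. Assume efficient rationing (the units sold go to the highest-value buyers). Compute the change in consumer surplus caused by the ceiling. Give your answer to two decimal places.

66.84

Rewriting supply in inverse form: P = 9 + 4Q.
Without the control, 90 - 4Q = 9 + 4Q so Q* = 10.125 and P* = 49.5.
At the ceiling price 38, quantity supplied is (38 - 9)/4 = 7.25; supply is the short side, so Q = 7.25 trades at P = 38.
CS goes from (1/2)(10.125)(40.5) = 205.0312 to 271.875 (computed as (90 - 38)(7.25) - (1/2)(4)(7.25)^2), a change of 66.8438.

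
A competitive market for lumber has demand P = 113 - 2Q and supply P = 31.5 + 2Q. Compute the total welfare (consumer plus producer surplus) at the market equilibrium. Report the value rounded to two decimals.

830.28

Equilibrium: 113 - 2Q = 31.5 + 2Q, so Q* = 20.375 and P* = 72.25.
Total surplus is the full triangle between the curves from 0 to Q*: (1/2)(20.375)(113 - 31.5) = 830.2812.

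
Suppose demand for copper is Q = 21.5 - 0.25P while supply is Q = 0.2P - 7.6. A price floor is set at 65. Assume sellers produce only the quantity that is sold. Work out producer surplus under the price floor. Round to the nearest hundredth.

72.84

Rewriting demand in inverse form: P = 86 - 4Q.
Rewriting supply in inverse form: P = 38 + 5Q.
Free-market equilibrium: 86 - 4Q = 38 + 5Q gives Q* = 5.3333, P* = 64.6667.
At P = 65, buyers demand (86 - 65)/4 = 5.25 while sellers would supply more, so the quantity traded is 5.25 at price 65.
The supply price at Q = 5.25 is 64.25. PS is the trapezoid between 65 and supply over [0, 5.25]: (1/2)[(65 - 38) + (65 - 64.25)](5.25) = 72.8438.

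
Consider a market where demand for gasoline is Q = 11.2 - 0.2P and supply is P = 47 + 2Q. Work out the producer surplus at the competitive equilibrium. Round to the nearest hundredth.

1.65

Rewriting demand in inverse form: P = 56 - 5Q.
Set 56 - 5Q = 47 + 2Q, which gives 9 = 7Q, so Q* = 1.2857 and P* = 56 - 5(1.2857) = 49.5714.
Producer surplus is the triangle above supply below P*: (1/2)(1.2857)(49.5714 - 47) = (1/2)(1.2857)(2.5714) = 1.6531.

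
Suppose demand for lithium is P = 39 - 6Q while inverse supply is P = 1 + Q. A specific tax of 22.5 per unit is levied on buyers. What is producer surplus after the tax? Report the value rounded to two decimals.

Without the tax, 39 - 6Q = 1 + Q so Q* = 5.4286 and P* = 6.4286.
A tax on buyers shifts demand down by 22.5: (39 - 22.5) - 6Q = 1 + Q, so Q_t = 2.2143. Buyers pay P_b = 25.7143; sellers receive P_s = P_b - 22.5 = 3.2143.
Producer surplus is the triangle above supply below P_s: (1/2)(2.2143)(3.2143 - 1) = 2.4515.

2.45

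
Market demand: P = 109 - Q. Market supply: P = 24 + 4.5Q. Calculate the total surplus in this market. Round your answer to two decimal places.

656.82

Equilibrium: 109 - Q = 24 + 4.5Q, so Q* = 15.4545 and P* = 93.5455.
Total surplus is the full triangle between the curves from 0 to Q*: (1/2)(15.4545)(109 - 24) = 656.8182.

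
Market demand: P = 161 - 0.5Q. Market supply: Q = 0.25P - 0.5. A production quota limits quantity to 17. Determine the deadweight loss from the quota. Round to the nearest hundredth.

756.25

Rewriting supply in inverse form: P = 2 + 4Q.
Without the quota, 161 - 0.5Q = 2 + 4Q gives Q* = 35.3333.
At Q = 17 the demand price is 161 - 0.5(17) = 152.5 and the supply price is 2 + 4(17) = 70.
Deadweight loss is the triangle between the curves from 17 to 35.3333: (1/2)(152.5 - 70)(35.3333 - 17) = 756.25.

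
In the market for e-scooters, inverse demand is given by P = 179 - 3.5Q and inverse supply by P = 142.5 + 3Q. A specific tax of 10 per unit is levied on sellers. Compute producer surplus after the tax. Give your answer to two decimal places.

24.93

Without the tax, 179 - 3.5Q = 142.5 + 3Q so Q* = 5.6154 and P* = 159.3462.
A tax on sellers shifts supply up by 10: 179 - 3.5Q = 142.5 + 3Q + 10, so Q_t = 4.0769. Buyers pay P_b = 164.7308; sellers receive P_s = P_b - 10 = 154.7308.
PS = (1/2)(Q_t)(P_s - 142.5) = (1/2)(4.0769)(12.2308) = 24.932.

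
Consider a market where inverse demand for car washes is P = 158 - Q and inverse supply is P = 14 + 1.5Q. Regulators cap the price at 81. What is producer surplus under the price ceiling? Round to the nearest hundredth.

1496.33

Free-market equilibrium: 158 - Q = 14 + 1.5Q gives Q* = 57.6, P* = 100.4.
At P = 81, sellers supply (81 - 14)/1.5 = 44.6667 while buyers want more, so the quantity traded is 44.6667 at price 81.
PS is the triangle above supply below 81: (1/2)(44.6667)(81 - 14) = 1496.3333.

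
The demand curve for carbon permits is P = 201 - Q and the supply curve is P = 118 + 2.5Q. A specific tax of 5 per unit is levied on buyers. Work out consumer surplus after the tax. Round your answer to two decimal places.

Pre-tax equilibrium: 201 - Q = 118 + 2.5Q gives Q* = 23.7143, P* = 177.2857.
A tax on buyers shifts demand down by 5: (201 - 5) - Q = 118 + 2.5Q, so Q_t = 22.2857. Buyers pay P_b = 178.7143; sellers receive P_s = P_b - 5 = 173.7143.
Consumer surplus is the triangle under demand above P_b: (1/2)(22.2857)(201 - 178.7143) = 248.3265.

248.33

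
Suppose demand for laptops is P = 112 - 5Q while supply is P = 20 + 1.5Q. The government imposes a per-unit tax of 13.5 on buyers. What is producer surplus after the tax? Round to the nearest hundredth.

109.39

Without the tax, 112 - 5Q = 20 + 1.5Q so Q* = 14.1538 and P* = 41.2308.
With the tax, buyers' net willingness to pay falls by 13.5: (112 - 13.5) - 5Q = 20 + 1.5Q, so Q_t = 12.0769. Buyers pay P_b = 51.6154; sellers receive P_s = P_b - 13.5 = 38.1154.
PS = (1/2)(Q_t)(P_s - 20) = (1/2)(12.0769)(18.1154) = 109.3891.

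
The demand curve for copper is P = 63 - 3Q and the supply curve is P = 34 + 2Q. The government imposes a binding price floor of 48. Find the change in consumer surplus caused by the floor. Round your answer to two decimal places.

Without the control, 63 - 3Q = 34 + 2Q so Q* = 5.8 and P* = 45.6.
At the floor price 48, quantity demanded is (63 - 48)/3 = 5; demand is the short side, so Q = 5 trades at P = 48.
CS goes from (1/2)(5.8)(17.4) = 50.46 to 37.5 (computed as (63 - 48)(5) - (1/2)(3)(5)^2), a change of -12.96.

-12.96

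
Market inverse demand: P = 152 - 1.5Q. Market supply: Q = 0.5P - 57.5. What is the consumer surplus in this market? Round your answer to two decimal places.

Rewriting supply in inverse form: P = 115 + 2Q.
Equilibrium: 152 - 1.5Q = 115 + 2Q, so Q* = 10.5714 and P* = 136.1429.
The demand choke price is 152, so CS = (1/2)(Q*)(152 - P*) = (1/2)(10.5714)(15.8571) = 83.8163.

83.82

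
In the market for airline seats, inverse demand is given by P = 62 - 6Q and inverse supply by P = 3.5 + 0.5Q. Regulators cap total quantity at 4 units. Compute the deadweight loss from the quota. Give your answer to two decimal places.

Without the quota, 62 - 6Q = 3.5 + 0.5Q gives Q* = 9.
At Q = 4 the demand price is 62 - 6(4) = 38 and the supply price is 3.5 + 0.5(4) = 5.5.
Deadweight loss is the triangle between the curves from 4 to 9: (1/2)(38 - 5.5)(9 - 4) = 81.25.

81.25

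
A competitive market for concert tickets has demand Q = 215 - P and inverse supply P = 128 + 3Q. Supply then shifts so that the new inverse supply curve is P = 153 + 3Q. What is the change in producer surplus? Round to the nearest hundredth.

Rewriting demand in inverse form: P = 215 - Q.
Initial equilibrium: Q_0 = 21.75, P_0 = 193.25; CS_0 = (1/2)(21.75)(21.75) = 236.5312, PS_0 = (1/2)(21.75)(65.25) = 709.5938.
New equilibrium: 215 - Q = 153 + 3Q gives Q_1 = 15.5, P_1 = 199.5; CS_1 = 120.125, PS_1 = 360.375.
Change in producer surplus = 360.375 - 709.5938 = -349.2188.

-349.22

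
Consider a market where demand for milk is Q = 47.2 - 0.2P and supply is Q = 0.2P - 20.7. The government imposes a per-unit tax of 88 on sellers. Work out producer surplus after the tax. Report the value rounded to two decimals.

Rewriting demand in inverse form: P = 236 - 5Q.
Rewriting supply in inverse form: P = 103.5 + 5Q.
Pre-tax equilibrium: 236 - 5Q = 103.5 + 5Q gives Q* = 13.25, P* = 169.75.
A tax on sellers shifts supply up by 88: 236 - 5Q = 103.5 + 5Q + 88, so Q_t = 4.45. Buyers pay P_b = 213.75; sellers receive P_s = P_b - 88 = 125.75.
Producer surplus is the triangle above supply below P_s: (1/2)(4.45)(125.75 - 103.5) = 49.5063.

49.51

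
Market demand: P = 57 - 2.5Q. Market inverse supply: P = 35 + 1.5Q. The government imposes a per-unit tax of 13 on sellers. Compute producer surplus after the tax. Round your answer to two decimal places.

Without the tax, 57 - 2.5Q = 35 + 1.5Q so Q* = 5.5 and P* = 43.25.
A tax on sellers shifts supply up by 13: 57 - 2.5Q = 35 + 1.5Q + 13, so Q_t = 2.25. Buyers pay P_b = 51.375; sellers receive P_s = P_b - 13 = 38.375.
PS = (1/2)(Q_t)(P_s - 35) = (1/2)(2.25)(3.375) = 3.7969.

3.80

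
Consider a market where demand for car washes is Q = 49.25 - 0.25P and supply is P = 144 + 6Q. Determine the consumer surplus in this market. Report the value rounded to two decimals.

Rewriting demand in inverse form: P = 197 - 4Q.
Setting demand equal to supply, 53 = 10Q, so Q* = 5.3 and P* = 175.8.
Consumer surplus is the triangle under demand above P*: (1/2)(5.3)(197 - 175.8) = (1/2)(5.3)(21.2) = 56.18.

56.18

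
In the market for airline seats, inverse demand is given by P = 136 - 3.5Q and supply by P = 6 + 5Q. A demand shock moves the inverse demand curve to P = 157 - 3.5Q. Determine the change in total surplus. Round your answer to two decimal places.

347.12

Initial equilibrium: Q_0 = 15.2941, P_0 = 82.4706; CS_0 = (1/2)(15.2941)(53.5294) = 409.3426, PS_0 = (1/2)(15.2941)(76.4706) = 584.7751.
New equilibrium: 157 - 3.5Q = 6 + 5Q gives Q_1 = 17.7647, P_1 = 94.8235; CS_1 = 552.2734, PS_1 = 788.9619.
Change in total surplus = (552.2734 + 788.9619) - (409.3426 + 584.7751) = 347.1176.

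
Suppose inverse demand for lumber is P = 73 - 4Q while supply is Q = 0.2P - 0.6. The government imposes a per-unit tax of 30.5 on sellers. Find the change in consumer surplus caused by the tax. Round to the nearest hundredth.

-82.46

Rewriting supply in inverse form: P = 3 + 5Q.
Pre-tax equilibrium: 73 - 4Q = 3 + 5Q gives Q* = 7.7778, P* = 41.8889.
With the tax, sellers need 30.5 more per unit: 73 - 4Q = 3 + 5Q + 30.5, so Q_t = 4.3889. Buyers pay P_b = 55.4444; sellers receive P_s = P_b - 30.5 = 24.9444.
CS falls from (1/2)(7.7778)(31.1111) = 120.9877 to (1/2)(4.3889)(17.5556) = 38.5247, a change of -82.463.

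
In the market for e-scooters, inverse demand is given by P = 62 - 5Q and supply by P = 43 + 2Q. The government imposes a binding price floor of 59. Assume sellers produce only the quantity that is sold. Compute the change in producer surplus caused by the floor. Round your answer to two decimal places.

1.87

Free-market equilibrium: 62 - 5Q = 43 + 2Q gives Q* = 2.7143, P* = 48.4286.
At the floor price 59, quantity demanded is (62 - 59)/5 = 0.6; demand is the short side, so Q = 0.6 trades at P = 59.
PS goes from (1/2)(2.7143)(5.4286) = 7.3673 to 9.24 (computed as (59 - 43)(0.6) - (1/2)(2)(0.6)^2), a change of 1.8727.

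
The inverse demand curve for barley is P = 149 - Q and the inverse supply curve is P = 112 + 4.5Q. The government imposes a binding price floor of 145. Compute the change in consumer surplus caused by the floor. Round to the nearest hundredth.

-14.63

Free-market equilibrium: 149 - Q = 112 + 4.5Q gives Q* = 6.7273, P* = 142.2727.
At the floor price 145, quantity demanded is (149 - 145)/1 = 4; demand is the short side, so Q = 4 trades at P = 145.
CS goes from (1/2)(6.7273)(6.7273) = 22.6281 to 8 (computed as (149 - 145)(4) - (1/2)(1)(4)^2), a change of -14.6281.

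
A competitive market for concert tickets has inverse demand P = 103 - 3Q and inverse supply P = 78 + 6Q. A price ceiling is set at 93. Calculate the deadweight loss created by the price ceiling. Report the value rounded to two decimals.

Without the control, 103 - 3Q = 78 + 6Q so Q* = 2.7778 and P* = 94.6667.
At the ceiling price 93, quantity supplied is (93 - 78)/6 = 2.5; supply is the short side, so Q = 2.5 trades at P = 93.
The lost-trades triangle has base Q* - 2.5 = 0.2778 and height equal to the gap between the curves at Q = 2.5, which is 95.5 - 93 = 2.5. DWL = (1/2)(0.2778)(2.5) = 0.3472.

0.35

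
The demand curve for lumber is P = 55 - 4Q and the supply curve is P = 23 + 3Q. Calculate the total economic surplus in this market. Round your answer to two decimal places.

Equilibrium: 55 - 4Q = 23 + 3Q, so Q* = 4.5714 and P* = 36.7143.
Total surplus is the full triangle between the curves from 0 to Q*: (1/2)(4.5714)(55 - 23) = 73.1429.

73.14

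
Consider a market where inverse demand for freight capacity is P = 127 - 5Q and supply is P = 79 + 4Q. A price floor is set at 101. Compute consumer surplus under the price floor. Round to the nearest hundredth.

Free-market equilibrium: 127 - 5Q = 79 + 4Q gives Q* = 5.3333, P* = 100.3333.
At the floor price 101, quantity demanded is (127 - 101)/5 = 5.2; demand is the short side, so Q = 5.2 trades at P = 101.
CS is the triangle under demand above 101: (1/2)(5.2)(127 - 101) = 67.6.

67.60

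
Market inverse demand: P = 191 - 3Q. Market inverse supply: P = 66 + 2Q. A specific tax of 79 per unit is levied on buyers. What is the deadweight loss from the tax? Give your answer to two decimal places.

Pre-tax equilibrium: 191 - 3Q = 66 + 2Q gives Q* = 25, P* = 116.
A tax on buyers shifts demand down by 79: (191 - 79) - 3Q = 66 + 2Q, so Q_t = 9.2. Buyers pay P_b = 163.4; sellers receive P_s = P_b - 79 = 84.4.
Deadweight loss is the triangle between the curves from Q_t to Q*: (1/2)(25 - 9.2)(79) = 624.1.

624.10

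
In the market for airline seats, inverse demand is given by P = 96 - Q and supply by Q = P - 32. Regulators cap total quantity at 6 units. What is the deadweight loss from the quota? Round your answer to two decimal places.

676.00

Rewriting supply in inverse form: P = 32 + Q.
Without the quota, 96 - Q = 32 + Q gives Q* = 32.
At Q = 6 the demand price is 96 - (6) = 90 and the supply price is 32 + (6) = 38.
Deadweight loss is the triangle between the curves from 6 to 32: (1/2)(90 - 38)(32 - 6) = 676.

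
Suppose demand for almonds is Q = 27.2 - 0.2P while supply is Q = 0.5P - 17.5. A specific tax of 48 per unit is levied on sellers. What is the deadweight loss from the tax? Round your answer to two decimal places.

Rewriting demand in inverse form: P = 136 - 5Q.
Rewriting supply in inverse form: P = 35 + 2Q.
Without the tax, 136 - 5Q = 35 + 2Q so Q* = 14.4286 and P* = 63.8571.
A tax on sellers shifts supply up by 48: 136 - 5Q = 35 + 2Q + 48, so Q_t = 7.5714. Buyers pay P_b = 98.1429; sellers receive P_s = P_b - 48 = 50.1429.
Deadweight loss is the triangle between the curves from Q_t to Q*: (1/2)(14.4286 - 7.5714)(48) = 164.5714.

164.57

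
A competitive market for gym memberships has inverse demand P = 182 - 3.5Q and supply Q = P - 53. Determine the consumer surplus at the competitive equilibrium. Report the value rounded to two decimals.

1438.11

Rewriting supply in inverse form: P = 53 + Q.
Equilibrium: 182 - 3.5Q = 53 + Q, so Q* = 28.6667 and P* = 81.6667.
The demand choke price is 182, so CS = (1/2)(Q*)(182 - P*) = (1/2)(28.6667)(100.3333) = 1438.1111.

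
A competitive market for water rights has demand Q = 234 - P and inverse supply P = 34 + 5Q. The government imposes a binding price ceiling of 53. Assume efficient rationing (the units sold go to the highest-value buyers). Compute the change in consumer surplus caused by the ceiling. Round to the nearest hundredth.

125.02

Rewriting demand in inverse form: P = 234 - Q.
Free-market equilibrium: 234 - Q = 34 + 5Q gives Q* = 33.3333, P* = 200.6667.
At P = 53, sellers supply (53 - 34)/5 = 3.8 while buyers want more, so the quantity traded is 3.8 at price 53.
CS goes from (1/2)(33.3333)(33.3333) = 555.5556 to 680.58 (computed as (234 - 53)(3.8) - (1/2)(1)(3.8)^2), a change of 125.0244.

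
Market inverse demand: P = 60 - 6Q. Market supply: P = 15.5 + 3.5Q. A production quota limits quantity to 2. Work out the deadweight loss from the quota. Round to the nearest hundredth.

Unrestricted equilibrium: Q* = (60 - 15.5)/(6 + 3.5) = 4.6842.
At Q = 2 the demand price is 60 - 6(2) = 48 and the supply price is 15.5 + 3.5(2) = 22.5.
DWL = (1/2)(gap between curves at 2) x (Q* - 2) = (1/2)(25.5)(2.6842) = 34.2237.

34.22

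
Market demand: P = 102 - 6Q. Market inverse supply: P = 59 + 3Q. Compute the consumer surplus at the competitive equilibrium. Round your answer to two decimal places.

68.48

Equilibrium: 102 - 6Q = 59 + 3Q, so Q* = 4.7778 and P* = 73.3333.
The demand choke price is 102, so CS = (1/2)(Q*)(102 - P*) = (1/2)(4.7778)(28.6667) = 68.4815.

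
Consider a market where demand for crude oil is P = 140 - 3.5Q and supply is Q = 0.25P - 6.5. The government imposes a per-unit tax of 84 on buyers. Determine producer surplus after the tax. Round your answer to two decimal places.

Rewriting supply in inverse form: P = 26 + 4Q.
Pre-tax equilibrium: 140 - 3.5Q = 26 + 4Q gives Q* = 15.2, P* = 86.8.
A tax on buyers shifts demand down by 84: (140 - 84) - 3.5Q = 26 + 4Q, so Q_t = 4. Buyers pay P_b = 126; sellers receive P_s = P_b - 84 = 42.
PS = (1/2)(Q_t)(P_s - 26) = (1/2)(4)(16) = 32.

32.00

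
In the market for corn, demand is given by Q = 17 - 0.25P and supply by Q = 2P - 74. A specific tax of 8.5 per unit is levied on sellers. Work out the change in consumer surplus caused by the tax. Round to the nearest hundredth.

Rewriting demand in inverse form: P = 68 - 4Q.
Rewriting supply in inverse form: P = 37 + 0.5Q.
Without the tax, 68 - 4Q = 37 + 0.5Q so Q* = 6.8889 and P* = 40.4444.
A tax on sellers shifts supply up by 8.5: 68 - 4Q = 37 + 0.5Q + 8.5, so Q_t = 5. Buyers pay P_b = 48; sellers receive P_s = P_b - 8.5 = 39.5.
Consumers lose the trapezoid between P* and P_b out to Q_t plus the triangle from Q_t to Q*: change in CS = 50 - 94.9136 = -44.9136.

-44.91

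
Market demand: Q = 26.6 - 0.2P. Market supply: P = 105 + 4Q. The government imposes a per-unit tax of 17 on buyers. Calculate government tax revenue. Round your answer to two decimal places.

Rewriting demand in inverse form: P = 133 - 5Q.
Pre-tax equilibrium: 133 - 5Q = 105 + 4Q gives Q* = 3.1111, P* = 117.4444.
With the tax, buyers' net willingness to pay falls by 17: (133 - 17) - 5Q = 105 + 4Q, so Q_t = 1.2222. Buyers pay P_b = 126.8889; sellers receive P_s = P_b - 17 = 109.8889.
Revenue is the tax times quantity traded: 17 x 1.2222 = 20.7778.

20.78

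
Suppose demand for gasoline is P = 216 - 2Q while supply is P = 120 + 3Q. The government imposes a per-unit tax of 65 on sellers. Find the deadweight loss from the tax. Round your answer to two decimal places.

Pre-tax equilibrium: 216 - 2Q = 120 + 3Q gives Q* = 19.2, P* = 177.6.
With the tax, sellers need 65 more per unit: 216 - 2Q = 120 + 3Q + 65, so Q_t = 6.2. Buyers pay P_b = 203.6; sellers receive P_s = P_b - 65 = 138.6.
Deadweight loss is the triangle between the curves from Q_t to Q*: (1/2)(19.2 - 6.2)(65) = 422.5.

422.50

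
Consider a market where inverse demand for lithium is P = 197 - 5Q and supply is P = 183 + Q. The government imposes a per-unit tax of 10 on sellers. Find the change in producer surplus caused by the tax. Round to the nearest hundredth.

Pre-tax equilibrium: 197 - 5Q = 183 + Q gives Q* = 2.3333, P* = 185.3333.
A tax on sellers shifts supply up by 10: 197 - 5Q = 183 + Q + 10, so Q_t = 0.6667. Buyers pay P_b = 193.6667; sellers receive P_s = P_b - 10 = 183.6667.
PS falls from (1/2)(2.3333)(2.3333) = 2.7222 to (1/2)(0.6667)(0.6667) = 0.2222, a change of -2.5.

-2.50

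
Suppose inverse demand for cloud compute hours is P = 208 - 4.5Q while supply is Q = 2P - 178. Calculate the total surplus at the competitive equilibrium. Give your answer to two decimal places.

Rewriting supply in inverse form: P = 89 + 0.5Q.
Set 208 - 4.5Q = 89 + 0.5Q, which gives 119 = 5Q, so Q* = 23.8 and P* = 208 - 4.5(23.8) = 100.9.
Total surplus is the full triangle between the curves from 0 to Q*: (1/2)(23.8)(208 - 89) = 1416.1.

1416.10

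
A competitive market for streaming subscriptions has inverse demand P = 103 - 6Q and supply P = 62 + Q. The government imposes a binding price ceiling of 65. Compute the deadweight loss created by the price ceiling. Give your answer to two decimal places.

Without the control, 103 - 6Q = 62 + Q so Q* = 5.8571 and P* = 67.8571.
At the ceiling price 65, quantity supplied is (65 - 62)/1 = 3; supply is the short side, so Q = 3 trades at P = 65.
The lost-trades triangle has base Q* - 3 = 2.8571 and height equal to the gap between the curves at Q = 3, which is 85 - 65 = 20. DWL = (1/2)(2.8571)(20) = 28.5714.

28.57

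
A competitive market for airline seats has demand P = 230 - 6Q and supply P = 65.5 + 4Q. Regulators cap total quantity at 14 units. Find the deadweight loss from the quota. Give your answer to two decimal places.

Unrestricted equilibrium: Q* = (230 - 65.5)/(6 + 4) = 16.45.
At Q = 14 the demand price is 230 - 6(14) = 146 and the supply price is 65.5 + 4(14) = 121.5.
Deadweight loss is the triangle between the curves from 14 to 16.45: (1/2)(146 - 121.5)(16.45 - 14) = 30.0125.

30.01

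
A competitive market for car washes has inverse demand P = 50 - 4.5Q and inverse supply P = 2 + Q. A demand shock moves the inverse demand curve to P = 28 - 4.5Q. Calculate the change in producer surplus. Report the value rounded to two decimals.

Initial equilibrium: Q_0 = 8.7273, P_0 = 10.7273; CS_0 = (1/2)(8.7273)(39.2727) = 171.3719, PS_0 = (1/2)(8.7273)(8.7273) = 38.0826.
New equilibrium: 28 - 4.5Q = 2 + Q gives Q_1 = 4.7273, P_1 = 6.7273; CS_1 = 50.281, PS_1 = 11.1736.
Change in producer surplus = 11.1736 - 38.0826 = -26.9091.

-26.91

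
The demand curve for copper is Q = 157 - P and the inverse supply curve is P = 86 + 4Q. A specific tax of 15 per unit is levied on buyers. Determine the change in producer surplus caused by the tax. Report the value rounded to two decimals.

-152.40

Rewriting demand in inverse form: P = 157 - Q.
Pre-tax equilibrium: 157 - Q = 86 + 4Q gives Q* = 14.2, P* = 142.8.
A tax on buyers shifts demand down by 15: (157 - 15) - Q = 86 + 4Q, so Q_t = 11.2. Buyers pay P_b = 145.8; sellers receive P_s = P_b - 15 = 130.8.
Producers lose the trapezoid between P_s and P* out to Q_t plus the triangle from Q_t to Q*: change in PS = 250.88 - 403.28 = -152.4.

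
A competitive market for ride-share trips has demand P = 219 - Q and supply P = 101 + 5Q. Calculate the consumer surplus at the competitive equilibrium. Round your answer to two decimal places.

Equilibrium: 219 - Q = 101 + 5Q, so Q* = 19.6667 and P* = 199.3333.
The demand choke price is 219, so CS = (1/2)(Q*)(219 - P*) = (1/2)(19.6667)(19.6667) = 193.3889.

193.39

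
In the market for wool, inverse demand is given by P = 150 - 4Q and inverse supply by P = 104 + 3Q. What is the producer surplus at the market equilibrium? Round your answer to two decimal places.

64.78

Set 150 - 4Q = 104 + 3Q, which gives 46 = 7Q, so Q* = 6.5714 and P* = 150 - 4(6.5714) = 123.7143.
Producer surplus is the triangle above supply below P*: (1/2)(6.5714)(123.7143 - 104) = (1/2)(6.5714)(19.7143) = 64.7755.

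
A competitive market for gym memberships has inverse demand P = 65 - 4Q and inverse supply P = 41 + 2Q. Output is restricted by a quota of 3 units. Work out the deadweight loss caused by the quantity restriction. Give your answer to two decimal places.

Unrestricted equilibrium: Q* = (65 - 41)/(4 + 2) = 4.
At Q = 3 the demand price is 65 - 4(3) = 53 and the supply price is 41 + 2(3) = 47.
Deadweight loss is the triangle between the curves from 3 to 4: (1/2)(53 - 47)(4 - 3) = 3.

3.00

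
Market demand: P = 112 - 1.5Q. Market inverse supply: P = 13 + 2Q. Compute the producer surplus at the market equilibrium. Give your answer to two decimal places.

Equilibrium: 112 - 1.5Q = 13 + 2Q, so Q* = 28.2857 and P* = 69.5714.
The supply curve's price intercept is 13, so PS = (1/2)(Q*)(P* - 13) = (1/2)(28.2857)(56.5714) = 800.0816.

800.08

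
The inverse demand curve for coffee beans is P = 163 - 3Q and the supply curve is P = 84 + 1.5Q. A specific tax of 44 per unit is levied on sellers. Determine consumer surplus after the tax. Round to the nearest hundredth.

Without the tax, 163 - 3Q = 84 + 1.5Q so Q* = 17.5556 and P* = 110.3333.
With the tax, sellers need 44 more per unit: 163 - 3Q = 84 + 1.5Q + 44, so Q_t = 7.7778. Buyers pay P_b = 139.6667; sellers receive P_s = P_b - 44 = 95.6667.
CS = (1/2)(Q_t)(163 - P_b) = (1/2)(7.7778)(23.3333) = 90.7407.

90.74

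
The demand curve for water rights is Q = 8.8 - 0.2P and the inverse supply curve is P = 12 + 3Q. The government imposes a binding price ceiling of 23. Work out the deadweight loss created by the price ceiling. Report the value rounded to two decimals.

Rewriting demand in inverse form: P = 44 - 5Q.
Without the control, 44 - 5Q = 12 + 3Q so Q* = 4 and P* = 24.
At P = 23, sellers supply (23 - 12)/3 = 3.6667 while buyers want more, so the quantity traded is 3.6667 at price 23.
At Q = 3.6667 the demand price is 25.6667 and the supply price is 23. Deadweight loss is the triangle between the curves from 3.6667 to 4: (1/2)(25.6667 - 23)(4 - 3.6667) = 0.4444.

0.44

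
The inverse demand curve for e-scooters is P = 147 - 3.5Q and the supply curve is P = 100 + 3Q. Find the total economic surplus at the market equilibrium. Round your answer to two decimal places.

Set 147 - 3.5Q = 100 + 3Q, which gives 47 = 6.5Q, so Q* = 7.2308 and P* = 147 - 3.5(7.2308) = 121.6923.
Total surplus is the full triangle between the curves from 0 to Q*: (1/2)(7.2308)(147 - 100) = 169.9231.

169.92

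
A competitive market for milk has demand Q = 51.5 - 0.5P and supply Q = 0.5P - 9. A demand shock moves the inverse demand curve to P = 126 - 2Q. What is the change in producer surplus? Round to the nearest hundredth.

Rewriting demand in inverse form: P = 103 - 2Q.
Rewriting supply in inverse form: P = 18 + 2Q.
Initial equilibrium: Q_0 = 21.25, P_0 = 60.5; CS_0 = (1/2)(21.25)(42.5) = 451.5625, PS_0 = (1/2)(21.25)(42.5) = 451.5625.
New equilibrium: 126 - 2Q = 18 + 2Q gives Q_1 = 27, P_1 = 72; CS_1 = 729, PS_1 = 729.
Change in producer surplus = 729 - 451.5625 = 277.4375.

277.44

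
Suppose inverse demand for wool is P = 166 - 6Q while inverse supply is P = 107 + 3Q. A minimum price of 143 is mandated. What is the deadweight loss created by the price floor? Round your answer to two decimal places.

33.35

Without the control, 166 - 6Q = 107 + 3Q so Q* = 6.5556 and P* = 126.6667.
At the floor price 143, quantity demanded is (166 - 143)/6 = 3.8333; demand is the short side, so Q = 3.8333 trades at P = 143.
The lost-trades triangle has base Q* - 3.8333 = 2.7222 and height equal to the gap between the curves at Q = 3.8333, which is 143 - 118.5 = 24.5. DWL = (1/2)(2.7222)(24.5) = 33.3472.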